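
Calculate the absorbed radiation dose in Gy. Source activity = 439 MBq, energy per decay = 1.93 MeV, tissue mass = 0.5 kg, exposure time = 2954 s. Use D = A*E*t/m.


A = 439 MBq = 4.3900e+08 Bq
E = 1.93 MeV = 3.09186e-13 J
D = A*E*t/m = 4.3900e+08*3.09186e-13*2954/0.5
D = 0.8019 Gy


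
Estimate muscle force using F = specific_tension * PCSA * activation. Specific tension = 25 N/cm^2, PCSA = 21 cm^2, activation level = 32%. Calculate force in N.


F = sigma * PCSA * activation
F = 25 * 21 * 0.32
F = 168 N


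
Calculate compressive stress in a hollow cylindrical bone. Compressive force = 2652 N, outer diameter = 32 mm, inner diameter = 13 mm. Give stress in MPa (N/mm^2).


A = pi*(r_o^2 - r_i^2)
r_o = 16 mm, r_i = 6.5 mm
A = 671.515 mm^2
sigma = F/A = 2652 / 671.515
sigma = 3.949 MPa


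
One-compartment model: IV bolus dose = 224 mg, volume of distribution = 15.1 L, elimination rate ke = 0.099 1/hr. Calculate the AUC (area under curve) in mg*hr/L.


C0 = Dose/Vd = 224/15.1 = 14.8344 mg/L
AUC = C0/ke = 14.8344/0.099
AUC = 149.8 mg*hr/L


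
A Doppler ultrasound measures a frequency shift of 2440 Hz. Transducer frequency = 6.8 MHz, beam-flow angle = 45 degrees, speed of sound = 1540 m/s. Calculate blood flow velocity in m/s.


v = fd * c / (2 * f0 * cos(theta))
v = 2440 * 1540 / (2 * 6.8000e+06 * cos(45))
v = 0.3907 m/s


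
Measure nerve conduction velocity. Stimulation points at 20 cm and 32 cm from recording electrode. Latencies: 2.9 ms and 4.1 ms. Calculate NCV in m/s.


Distance = (32 - 20) / 100 = 0.12 m
dt = (4.1 - 2.9) / 1000 = 0.0012 s
NCV = dist / dt = 100 m/s


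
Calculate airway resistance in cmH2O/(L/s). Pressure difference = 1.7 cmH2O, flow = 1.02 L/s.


R = dP / flow
R = 1.7 / 1.02
R = 1.667 cmH2O/(L/s)


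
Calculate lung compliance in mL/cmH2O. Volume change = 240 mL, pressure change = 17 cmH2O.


C = dV / dP
C = 240 / 17
C = 14.12 mL/cmH2O


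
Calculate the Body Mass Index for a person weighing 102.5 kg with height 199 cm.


BMI = weight / height^2
height = 199 cm = 1.99 m
BMI = 102.5 / 1.99^2
BMI = 25.88 kg/m^2


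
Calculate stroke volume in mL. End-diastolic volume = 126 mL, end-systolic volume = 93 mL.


SV = EDV - ESV
SV = 126 - 93
SV = 33 mL


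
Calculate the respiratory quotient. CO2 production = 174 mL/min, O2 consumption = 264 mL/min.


RQ = VCO2 / VO2
RQ = 174 / 264
RQ = 0.6591


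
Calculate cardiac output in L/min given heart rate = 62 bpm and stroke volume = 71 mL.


CO = HR * SV
CO = 62 * 71 / 1000
CO = 4.402 L/min


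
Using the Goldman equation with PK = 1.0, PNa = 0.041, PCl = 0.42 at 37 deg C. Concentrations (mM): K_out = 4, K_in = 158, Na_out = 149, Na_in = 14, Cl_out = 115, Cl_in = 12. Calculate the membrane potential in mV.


Vm = (RT/F)*ln((PK*Ko + PNa*Nao + PCl*Cli)/(PK*Ki + PNa*Nai + PCl*Clo))
Numer = 15.149, Denom = 206.874
Vm = -69.86 mV


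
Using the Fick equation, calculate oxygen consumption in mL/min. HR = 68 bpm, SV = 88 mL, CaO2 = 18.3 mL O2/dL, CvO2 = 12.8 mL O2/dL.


CO = HR*SV = 68*88/1000 = 5.984 L/min
a-v O2 diff = 18.3 - 12.8 = 5.5 mL/dL
VO2 = CO * (CaO2-CvO2) * 10 dL/L
VO2 = 5.984 * 5.5 * 10
VO2 = 329.1 mL/min


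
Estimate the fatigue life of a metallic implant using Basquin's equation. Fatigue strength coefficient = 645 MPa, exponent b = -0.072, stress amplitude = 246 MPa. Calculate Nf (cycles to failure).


sigma_a = sigma_f' * (2Nf)^b
2Nf = (sigma_a/sigma_f')^(1/b)
2Nf = (246/645)^(1/-0.072)
2Nf = 651974.58
Nf = 3.26e+05


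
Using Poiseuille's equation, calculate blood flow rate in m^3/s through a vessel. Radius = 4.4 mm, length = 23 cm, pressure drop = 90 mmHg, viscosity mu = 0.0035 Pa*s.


Q = pi*r^4*dP / (8*mu*L)
r = 0.0044 m, L = 0.23 m
dP = 90 mmHg = 11998.98 Pa
Q = 0.002194 m^3/s


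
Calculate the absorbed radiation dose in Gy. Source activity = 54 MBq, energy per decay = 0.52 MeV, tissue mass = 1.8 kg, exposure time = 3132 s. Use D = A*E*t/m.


A = 54 MBq = 5.4000e+07 Bq
E = 0.52 MeV = 8.3304e-14 J
D = A*E*t/m = 5.4000e+07*8.3304e-14*3132/1.8
D = 0.007827 Gy


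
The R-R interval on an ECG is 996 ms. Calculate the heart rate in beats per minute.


HR = 60 / RR_interval(s)
RR = 996 ms = 0.996 s
HR = 60 / 0.996 = 60.24 bpm


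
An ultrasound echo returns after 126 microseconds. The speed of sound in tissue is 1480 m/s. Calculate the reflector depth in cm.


depth = c * t / 2
t = 126 us = 1.2600e-04 s
depth = 1480 * 1.2600e-04 / 2
depth = 0.09324 m = 9.324 cm


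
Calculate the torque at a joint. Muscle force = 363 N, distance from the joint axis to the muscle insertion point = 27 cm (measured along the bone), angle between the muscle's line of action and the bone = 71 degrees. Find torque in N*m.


Torque = F * d * sin(theta)   (moment arm = d*sin(theta))
d = 27 cm = 0.27 m
Torque = 363 * 0.27 * sin(71)
Torque = 92.67 N*m


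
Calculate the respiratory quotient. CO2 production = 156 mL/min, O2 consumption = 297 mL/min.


RQ = VCO2 / VO2
RQ = 156 / 297
RQ = 0.5253


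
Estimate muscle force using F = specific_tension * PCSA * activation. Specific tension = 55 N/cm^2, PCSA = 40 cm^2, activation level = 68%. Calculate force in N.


F = sigma * PCSA * activation
F = 55 * 40 * 0.68
F = 1496 N


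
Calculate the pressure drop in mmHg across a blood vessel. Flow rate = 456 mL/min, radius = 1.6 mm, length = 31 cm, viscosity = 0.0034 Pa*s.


dP = 8*mu*L*Q / (pi*r^4)
Q = 456 mL/min = 7.6e-06 m^3/s
dP = 3112.54 Pa = 3112.54 / 133.322 mmHg = 23.35 mmHg


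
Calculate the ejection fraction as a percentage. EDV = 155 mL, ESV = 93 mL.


SV = EDV - ESV = 155 - 93 = 62 mL
EF = SV/EDV * 100 = 62/155 * 100
EF = 40%


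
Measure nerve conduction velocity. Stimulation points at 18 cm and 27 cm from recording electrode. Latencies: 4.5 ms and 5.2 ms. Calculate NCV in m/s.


Distance = (27 - 18) / 100 = 0.09 m
dt = (5.2 - 4.5) / 1000 = 7.0000e-04 s
NCV = dist / dt = 128.6 m/s


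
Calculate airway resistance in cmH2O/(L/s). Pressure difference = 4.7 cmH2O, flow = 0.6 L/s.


R = dP / flow
R = 4.7 / 0.6
R = 7.833 cmH2O/(L/s)


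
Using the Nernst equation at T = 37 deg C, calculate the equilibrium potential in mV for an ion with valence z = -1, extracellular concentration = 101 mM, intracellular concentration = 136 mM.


E = (RT/(zF)) * ln(C_out/C_in)
T = 37 + 273.15 = 310.15 K
E = (8.314 * 310.15 / (-1 * 96485)) * ln(101/136)
E = 7.952 mV


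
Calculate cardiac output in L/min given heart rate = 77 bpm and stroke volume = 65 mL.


CO = HR * SV
CO = 77 * 65 / 1000
CO = 5.005 L/min


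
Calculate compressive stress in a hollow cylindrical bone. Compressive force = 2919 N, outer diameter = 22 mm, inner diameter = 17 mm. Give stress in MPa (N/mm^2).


A = pi*(r_o^2 - r_i^2)
r_o = 11 mm, r_i = 8.5 mm
A = 153.153 mm^2
sigma = F/A = 2919 / 153.153
sigma = 19.06 MPa


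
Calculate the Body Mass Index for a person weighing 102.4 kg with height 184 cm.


BMI = weight / height^2
height = 184 cm = 1.84 m
BMI = 102.4 / 1.84^2
BMI = 30.25 kg/m^2


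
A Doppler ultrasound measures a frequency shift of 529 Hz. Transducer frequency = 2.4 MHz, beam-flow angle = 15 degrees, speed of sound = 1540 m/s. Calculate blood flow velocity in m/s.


v = fd * c / (2 * f0 * cos(theta))
v = 529 * 1540 / (2 * 2.4000e+06 * cos(15))
v = 0.1757 m/s


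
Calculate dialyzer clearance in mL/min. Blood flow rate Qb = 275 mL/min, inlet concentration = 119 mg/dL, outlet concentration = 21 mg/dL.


K = Qb * (Cb_in - Cb_out) / Cb_in
K = 275 * (119 - 21) / 119
K = 226.5 mL/min


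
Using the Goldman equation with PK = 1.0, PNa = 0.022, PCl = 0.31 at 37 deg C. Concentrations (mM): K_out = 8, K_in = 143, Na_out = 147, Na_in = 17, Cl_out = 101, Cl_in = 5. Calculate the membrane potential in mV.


Vm = (RT/F)*ln((PK*Ko + PNa*Nao + PCl*Cli)/(PK*Ki + PNa*Nai + PCl*Clo))
Numer = 12.784, Denom = 174.684
Vm = -69.88 mV


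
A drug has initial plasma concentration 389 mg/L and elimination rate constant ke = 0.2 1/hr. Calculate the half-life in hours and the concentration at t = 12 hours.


t_half = ln(2) / ke = 0.693147 / 0.2 = 3.466 hr
C(t) = C0 * exp(-ke*t) = 389 * exp(-0.2*12)
C(12) = 35.29 mg/L


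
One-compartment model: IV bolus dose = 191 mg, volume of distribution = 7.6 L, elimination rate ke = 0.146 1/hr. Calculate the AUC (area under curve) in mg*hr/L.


C0 = Dose/Vd = 191/7.6 = 25.1316 mg/L
AUC = C0/ke = 25.1316/0.146
AUC = 172.1 mg*hr/L


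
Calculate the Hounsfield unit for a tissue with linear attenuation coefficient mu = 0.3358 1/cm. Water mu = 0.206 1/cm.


HU = ((mu_tissue - mu_water) / mu_water) * 1000
HU = ((0.3358 - 0.206) / 0.206) * 1000
HU = 630.1


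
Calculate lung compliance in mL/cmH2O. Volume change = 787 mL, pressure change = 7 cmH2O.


C = dV / dP
C = 787 / 7
C = 112.4 mL/cmH2O


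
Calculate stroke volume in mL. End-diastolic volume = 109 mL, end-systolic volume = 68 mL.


SV = EDV - ESV
SV = 109 - 68
SV = 41 mL


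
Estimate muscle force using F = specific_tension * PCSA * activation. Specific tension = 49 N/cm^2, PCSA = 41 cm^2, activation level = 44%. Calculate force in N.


F = sigma * PCSA * activation
F = 49 * 41 * 0.44
F = 884 N


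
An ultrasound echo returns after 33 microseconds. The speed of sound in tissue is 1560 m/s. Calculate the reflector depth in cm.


depth = c * t / 2
t = 33 us = 3.3000e-05 s
depth = 1560 * 3.3000e-05 / 2
depth = 0.02574 m = 2.574 cm


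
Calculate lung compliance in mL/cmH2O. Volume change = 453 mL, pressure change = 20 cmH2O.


C = dV / dP
C = 453 / 20
C = 22.65 mL/cmH2O


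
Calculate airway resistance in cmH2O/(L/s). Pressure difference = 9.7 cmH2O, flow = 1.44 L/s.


R = dP / flow
R = 9.7 / 1.44
R = 6.736 cmH2O/(L/s)


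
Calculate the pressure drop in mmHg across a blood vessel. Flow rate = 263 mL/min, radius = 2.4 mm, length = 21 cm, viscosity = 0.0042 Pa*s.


dP = 8*mu*L*Q / (pi*r^4)
Q = 263 mL/min = 4.38333e-06 m^3/s
dP = 296.734 Pa = 296.734 / 133.322 mmHg = 2.226 mmHg


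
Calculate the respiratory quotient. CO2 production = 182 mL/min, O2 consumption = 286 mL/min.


RQ = VCO2 / VO2
RQ = 182 / 286
RQ = 0.6364


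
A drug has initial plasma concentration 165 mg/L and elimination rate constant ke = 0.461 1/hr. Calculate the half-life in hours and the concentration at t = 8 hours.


t_half = ln(2) / ke = 0.693147 / 0.461 = 1.504 hr
C(t) = C0 * exp(-ke*t) = 165 * exp(-0.461*8)
C(8) = 4.129 mg/L


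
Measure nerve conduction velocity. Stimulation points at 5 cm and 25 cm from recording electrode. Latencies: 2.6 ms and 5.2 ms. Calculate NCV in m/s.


Distance = (25 - 5) / 100 = 0.2 m
dt = (5.2 - 2.6) / 1000 = 0.0026 s
NCV = dist / dt = 76.92 m/s


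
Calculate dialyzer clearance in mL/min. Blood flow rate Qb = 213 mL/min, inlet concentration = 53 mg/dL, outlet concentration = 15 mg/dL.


K = Qb * (Cb_in - Cb_out) / Cb_in
K = 213 * (53 - 15) / 53
K = 152.7 mL/min


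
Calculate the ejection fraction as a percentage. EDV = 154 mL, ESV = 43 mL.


SV = EDV - ESV = 154 - 43 = 111 mL
EF = SV/EDV * 100 = 111/154 * 100
EF = 72.08%


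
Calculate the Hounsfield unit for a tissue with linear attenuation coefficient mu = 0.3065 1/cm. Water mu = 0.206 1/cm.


HU = ((mu_tissue - mu_water) / mu_water) * 1000
HU = ((0.3065 - 0.206) / 0.206) * 1000
HU = 487.9


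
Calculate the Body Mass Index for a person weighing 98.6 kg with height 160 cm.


BMI = weight / height^2
height = 160 cm = 1.6 m
BMI = 98.6 / 1.6^2
BMI = 38.52 kg/m^2


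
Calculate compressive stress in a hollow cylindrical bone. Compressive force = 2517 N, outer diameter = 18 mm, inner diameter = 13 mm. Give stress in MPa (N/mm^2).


A = pi*(r_o^2 - r_i^2)
r_o = 9 mm, r_i = 6.5 mm
A = 121.737 mm^2
sigma = F/A = 2517 / 121.737
sigma = 20.68 MPa


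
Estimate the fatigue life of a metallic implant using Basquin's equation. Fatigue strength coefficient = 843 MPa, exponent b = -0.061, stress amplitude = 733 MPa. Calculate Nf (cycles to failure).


sigma_a = sigma_f' * (2Nf)^b
2Nf = (sigma_a/sigma_f')^(1/b)
2Nf = (733/843)^(1/-0.061)
2Nf = 9.8962089
Nf = 4.948


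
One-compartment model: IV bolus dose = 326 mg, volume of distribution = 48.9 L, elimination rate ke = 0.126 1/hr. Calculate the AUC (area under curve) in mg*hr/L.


C0 = Dose/Vd = 326/48.9 = 6.66667 mg/L
AUC = C0/ke = 6.66667/0.126
AUC = 52.91 mg*hr/L


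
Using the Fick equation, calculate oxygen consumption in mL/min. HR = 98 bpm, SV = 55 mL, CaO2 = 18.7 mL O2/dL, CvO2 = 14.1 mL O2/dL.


CO = HR*SV = 98*55/1000 = 5.39 L/min
a-v O2 diff = 18.7 - 14.1 = 4.6 mL/dL
VO2 = CO * (CaO2-CvO2) * 10 dL/L
VO2 = 5.39 * 4.6 * 10
VO2 = 247.9 mL/min


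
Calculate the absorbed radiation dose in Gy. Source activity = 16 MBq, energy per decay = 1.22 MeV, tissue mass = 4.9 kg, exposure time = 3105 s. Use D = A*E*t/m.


A = 16 MBq = 1.6000e+07 Bq
E = 1.22 MeV = 1.95444e-13 J
D = A*E*t/m = 1.6000e+07*1.95444e-13*3105/4.9
D = 0.001982 Gy


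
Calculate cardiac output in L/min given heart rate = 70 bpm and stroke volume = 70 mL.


CO = HR * SV
CO = 70 * 70 / 1000
CO = 4.9 L/min


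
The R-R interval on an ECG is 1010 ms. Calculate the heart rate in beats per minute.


HR = 60 / RR_interval(s)
RR = 1010 ms = 1.01 s
HR = 60 / 1.01 = 59.41 bpm


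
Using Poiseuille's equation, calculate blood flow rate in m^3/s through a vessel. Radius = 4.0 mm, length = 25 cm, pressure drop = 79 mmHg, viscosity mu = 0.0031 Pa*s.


Q = pi*r^4*dP / (8*mu*L)
r = 0.004 m, L = 0.25 m
dP = 79 mmHg = 10532.438 Pa
Q = 0.001366 m^3/s


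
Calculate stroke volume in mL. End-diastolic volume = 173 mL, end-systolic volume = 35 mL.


SV = EDV - ESV
SV = 173 - 35
SV = 138 mL


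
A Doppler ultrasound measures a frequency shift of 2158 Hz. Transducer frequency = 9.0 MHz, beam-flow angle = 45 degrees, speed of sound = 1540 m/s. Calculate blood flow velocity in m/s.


v = fd * c / (2 * f0 * cos(theta))
v = 2158 * 1540 / (2 * 9.0000e+06 * cos(45))
v = 0.2611 m/s


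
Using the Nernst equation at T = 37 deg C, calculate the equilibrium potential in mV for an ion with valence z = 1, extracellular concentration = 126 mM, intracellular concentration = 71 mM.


E = (RT/(zF)) * ln(C_out/C_in)
T = 37 + 273.15 = 310.15 K
E = (8.314 * 310.15 / (1 * 96485)) * ln(126/71)
E = 15.33 mV


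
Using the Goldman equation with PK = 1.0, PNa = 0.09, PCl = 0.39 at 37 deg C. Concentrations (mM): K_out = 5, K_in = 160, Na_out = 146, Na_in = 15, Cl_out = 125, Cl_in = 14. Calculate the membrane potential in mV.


Vm = (RT/F)*ln((PK*Ko + PNa*Nao + PCl*Cli)/(PK*Ki + PNa*Nai + PCl*Clo))
Numer = 23.6, Denom = 210.1
Vm = -58.43 mV


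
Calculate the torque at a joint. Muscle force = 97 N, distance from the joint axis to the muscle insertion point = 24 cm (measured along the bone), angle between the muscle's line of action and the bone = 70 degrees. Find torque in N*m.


Torque = F * d * sin(theta)   (moment arm = d*sin(theta))
d = 24 cm = 0.24 m
Torque = 97 * 0.24 * sin(70)
Torque = 21.88 N*m


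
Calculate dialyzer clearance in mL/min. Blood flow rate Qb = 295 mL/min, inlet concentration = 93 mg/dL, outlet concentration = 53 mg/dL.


K = Qb * (Cb_in - Cb_out) / Cb_in
K = 295 * (93 - 53) / 93
K = 126.9 mL/min


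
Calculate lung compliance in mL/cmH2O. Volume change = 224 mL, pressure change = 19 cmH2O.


C = dV / dP
C = 224 / 19
C = 11.79 mL/cmH2O


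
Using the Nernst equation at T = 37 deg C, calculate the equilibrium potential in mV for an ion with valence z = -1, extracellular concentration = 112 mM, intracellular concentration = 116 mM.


E = (RT/(zF)) * ln(C_out/C_in)
T = 37 + 273.15 = 310.15 K
E = (8.314 * 310.15 / (-1 * 96485)) * ln(112/116)
E = 0.9378 mV


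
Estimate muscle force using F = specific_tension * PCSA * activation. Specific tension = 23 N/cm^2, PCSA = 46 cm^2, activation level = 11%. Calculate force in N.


F = sigma * PCSA * activation
F = 23 * 46 * 0.11
F = 116.4 N


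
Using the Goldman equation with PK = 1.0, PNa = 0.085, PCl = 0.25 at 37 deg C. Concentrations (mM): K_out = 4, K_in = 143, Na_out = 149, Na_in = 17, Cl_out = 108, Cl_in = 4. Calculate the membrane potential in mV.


Vm = (RT/F)*ln((PK*Ko + PNa*Nao + PCl*Cli)/(PK*Ki + PNa*Nai + PCl*Clo))
Numer = 17.665, Denom = 171.445
Vm = -60.74 mV


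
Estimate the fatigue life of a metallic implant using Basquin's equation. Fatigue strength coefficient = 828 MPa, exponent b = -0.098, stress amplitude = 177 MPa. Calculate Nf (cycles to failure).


sigma_a = sigma_f' * (2Nf)^b
2Nf = (sigma_a/sigma_f')^(1/b)
2Nf = (177/828)^(1/-0.098)
2Nf = 6875702
Nf = 3.4379e+06


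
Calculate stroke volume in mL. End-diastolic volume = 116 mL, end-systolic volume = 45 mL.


SV = EDV - ESV
SV = 116 - 45
SV = 71 mL


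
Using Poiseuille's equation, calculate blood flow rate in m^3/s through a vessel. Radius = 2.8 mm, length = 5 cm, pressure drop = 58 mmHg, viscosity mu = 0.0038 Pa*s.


Q = pi*r^4*dP / (8*mu*L)
r = 0.0028 m, L = 0.05 m
dP = 58 mmHg = 7732.676 Pa
Q = 9.8235e-04 m^3/s


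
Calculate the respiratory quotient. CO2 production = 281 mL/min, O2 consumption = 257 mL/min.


RQ = VCO2 / VO2
RQ = 281 / 257
RQ = 1.093


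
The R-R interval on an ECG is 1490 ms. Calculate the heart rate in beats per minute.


HR = 60 / RR_interval(s)
RR = 1490 ms = 1.49 s
HR = 60 / 1.49 = 40.27 bpm


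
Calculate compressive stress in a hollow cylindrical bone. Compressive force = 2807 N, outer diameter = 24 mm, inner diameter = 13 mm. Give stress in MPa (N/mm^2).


A = pi*(r_o^2 - r_i^2)
r_o = 12 mm, r_i = 6.5 mm
A = 319.657 mm^2
sigma = F/A = 2807 / 319.657
sigma = 8.781 MPa


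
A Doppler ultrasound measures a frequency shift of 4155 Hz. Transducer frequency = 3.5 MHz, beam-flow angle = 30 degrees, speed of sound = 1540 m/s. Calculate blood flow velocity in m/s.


v = fd * c / (2 * f0 * cos(theta))
v = 4155 * 1540 / (2 * 3.5000e+06 * cos(30))
v = 1.056 m/s


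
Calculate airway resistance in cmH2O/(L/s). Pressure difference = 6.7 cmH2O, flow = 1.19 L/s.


R = dP / flow
R = 6.7 / 1.19
R = 5.63 cmH2O/(L/s)


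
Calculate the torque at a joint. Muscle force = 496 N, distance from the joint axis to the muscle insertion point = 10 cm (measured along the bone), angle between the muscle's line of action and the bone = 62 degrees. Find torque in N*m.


Torque = F * d * sin(theta)   (moment arm = d*sin(theta))
d = 10 cm = 0.1 m
Torque = 496 * 0.1 * sin(62)
Torque = 43.79 N*m


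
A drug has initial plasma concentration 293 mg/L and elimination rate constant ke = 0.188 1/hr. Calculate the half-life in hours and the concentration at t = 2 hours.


t_half = ln(2) / ke = 0.693147 / 0.188 = 3.687 hr
C(t) = C0 * exp(-ke*t) = 293 * exp(-0.188*2)
C(2) = 201.2 mg/L


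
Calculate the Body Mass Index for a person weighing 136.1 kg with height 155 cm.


BMI = weight / height^2
height = 155 cm = 1.55 m
BMI = 136.1 / 1.55^2
BMI = 56.65 kg/m^2


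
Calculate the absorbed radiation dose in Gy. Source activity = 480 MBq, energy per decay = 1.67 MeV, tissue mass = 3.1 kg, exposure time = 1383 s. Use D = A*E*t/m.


A = 480 MBq = 4.8000e+08 Bq
E = 1.67 MeV = 2.67534e-13 J
D = A*E*t/m = 4.8000e+08*2.67534e-13*1383/3.1
D = 0.05729 Gy


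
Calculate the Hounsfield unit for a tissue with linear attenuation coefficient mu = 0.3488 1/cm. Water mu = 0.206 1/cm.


HU = ((mu_tissue - mu_water) / mu_water) * 1000
HU = ((0.3488 - 0.206) / 0.206) * 1000
HU = 693.2


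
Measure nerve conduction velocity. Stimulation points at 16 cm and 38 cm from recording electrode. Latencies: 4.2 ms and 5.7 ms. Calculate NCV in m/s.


Distance = (38 - 16) / 100 = 0.22 m
dt = (5.7 - 4.2) / 1000 = 0.0015 s
NCV = dist / dt = 146.7 m/s


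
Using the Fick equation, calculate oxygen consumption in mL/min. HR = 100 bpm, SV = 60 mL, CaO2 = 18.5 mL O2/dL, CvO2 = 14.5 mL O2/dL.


CO = HR*SV = 100*60/1000 = 6 L/min
a-v O2 diff = 18.5 - 14.5 = 4 mL/dL
VO2 = CO * (CaO2-CvO2) * 10 dL/L
VO2 = 6 * 4 * 10
VO2 = 240 mL/min


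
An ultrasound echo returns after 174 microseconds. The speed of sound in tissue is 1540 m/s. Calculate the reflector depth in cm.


depth = c * t / 2
t = 174 us = 1.7400e-04 s
depth = 1540 * 1.7400e-04 / 2
depth = 0.13398 m = 13.398 cm


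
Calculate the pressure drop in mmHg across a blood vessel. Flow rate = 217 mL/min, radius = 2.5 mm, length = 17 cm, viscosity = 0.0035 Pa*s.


dP = 8*mu*L*Q / (pi*r^4)
Q = 217 mL/min = 3.61667e-06 m^3/s
dP = 140.283 Pa = 140.283 / 133.322 mmHg = 1.052 mmHg


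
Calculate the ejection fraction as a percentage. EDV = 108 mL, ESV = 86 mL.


SV = EDV - ESV = 108 - 86 = 22 mL
EF = SV/EDV * 100 = 22/108 * 100
EF = 20.37%


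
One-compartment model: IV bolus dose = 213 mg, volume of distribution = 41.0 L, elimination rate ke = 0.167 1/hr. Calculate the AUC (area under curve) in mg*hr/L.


C0 = Dose/Vd = 213/41.0 = 5.19512 mg/L
AUC = C0/ke = 5.19512/0.167
AUC = 31.11 mg*hr/L


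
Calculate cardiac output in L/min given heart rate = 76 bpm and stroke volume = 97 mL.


CO = HR * SV
CO = 76 * 97 / 1000
CO = 7.372 L/min


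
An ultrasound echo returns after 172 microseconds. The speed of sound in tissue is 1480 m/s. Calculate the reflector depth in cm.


depth = c * t / 2
t = 172 us = 1.7200e-04 s
depth = 1480 * 1.7200e-04 / 2
depth = 0.12728 m = 12.728 cm


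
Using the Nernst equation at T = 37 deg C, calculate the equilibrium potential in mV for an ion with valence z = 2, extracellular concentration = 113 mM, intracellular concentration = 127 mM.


E = (RT/(zF)) * ln(C_out/C_in)
T = 37 + 273.15 = 310.15 K
E = (8.314 * 310.15 / (2 * 96485)) * ln(113/127)
E = -1.561 mV


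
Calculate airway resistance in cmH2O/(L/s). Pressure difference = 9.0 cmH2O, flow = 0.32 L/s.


R = dP / flow
R = 9.0 / 0.32
R = 28.12 cmH2O/(L/s)


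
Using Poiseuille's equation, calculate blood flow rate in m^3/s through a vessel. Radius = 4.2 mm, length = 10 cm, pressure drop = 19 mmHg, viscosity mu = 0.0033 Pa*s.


Q = pi*r^4*dP / (8*mu*L)
r = 0.0042 m, L = 0.1 m
dP = 19 mmHg = 2533.118 Pa
Q = 9.3799e-04 m^3/s


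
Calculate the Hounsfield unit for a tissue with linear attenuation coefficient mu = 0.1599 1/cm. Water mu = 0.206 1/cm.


HU = ((mu_tissue - mu_water) / mu_water) * 1000
HU = ((0.1599 - 0.206) / 0.206) * 1000
HU = -223.8


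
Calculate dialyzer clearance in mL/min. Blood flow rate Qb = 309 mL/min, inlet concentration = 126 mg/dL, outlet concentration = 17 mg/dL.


K = Qb * (Cb_in - Cb_out) / Cb_in
K = 309 * (126 - 17) / 126
K = 267.3 mL/min


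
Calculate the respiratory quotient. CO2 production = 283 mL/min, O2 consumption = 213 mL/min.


RQ = VCO2 / VO2
RQ = 283 / 213
RQ = 1.329


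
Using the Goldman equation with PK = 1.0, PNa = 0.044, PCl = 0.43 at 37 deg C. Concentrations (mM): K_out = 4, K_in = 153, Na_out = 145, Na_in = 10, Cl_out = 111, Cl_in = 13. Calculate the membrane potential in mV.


Vm = (RT/F)*ln((PK*Ko + PNa*Nao + PCl*Cli)/(PK*Ki + PNa*Nai + PCl*Clo))
Numer = 15.97, Denom = 201.17
Vm = -67.71 mV


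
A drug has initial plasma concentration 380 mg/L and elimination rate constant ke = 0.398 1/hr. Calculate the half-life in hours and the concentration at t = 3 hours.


t_half = ln(2) / ke = 0.693147 / 0.398 = 1.742 hr
C(t) = C0 * exp(-ke*t) = 380 * exp(-0.398*3)
C(3) = 115.1 mg/L


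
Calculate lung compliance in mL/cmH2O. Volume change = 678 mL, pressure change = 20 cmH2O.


C = dV / dP
C = 678 / 20
C = 33.9 mL/cmH2O


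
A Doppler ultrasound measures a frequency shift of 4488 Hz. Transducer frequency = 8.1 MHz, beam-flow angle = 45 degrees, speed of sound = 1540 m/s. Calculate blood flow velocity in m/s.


v = fd * c / (2 * f0 * cos(theta))
v = 4488 * 1540 / (2 * 8.1000e+06 * cos(45))
v = 0.6034 m/s


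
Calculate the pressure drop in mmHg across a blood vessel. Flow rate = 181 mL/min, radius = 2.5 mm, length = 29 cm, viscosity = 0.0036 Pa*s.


dP = 8*mu*L*Q / (pi*r^4)
Q = 181 mL/min = 3.01667e-06 m^3/s
dP = 205.309 Pa = 205.309 / 133.322 mmHg = 1.54 mmHg


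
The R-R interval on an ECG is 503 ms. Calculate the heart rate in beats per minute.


HR = 60 / RR_interval(s)
RR = 503 ms = 0.503 s
HR = 60 / 0.503 = 119.3 bpm


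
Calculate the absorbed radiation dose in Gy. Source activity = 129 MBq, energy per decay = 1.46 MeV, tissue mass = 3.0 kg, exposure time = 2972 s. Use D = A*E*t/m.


A = 129 MBq = 1.2900e+08 Bq
E = 1.46 MeV = 2.33892e-13 J
D = A*E*t/m = 1.2900e+08*2.33892e-13*2972/3.0
D = 0.02989 Gy


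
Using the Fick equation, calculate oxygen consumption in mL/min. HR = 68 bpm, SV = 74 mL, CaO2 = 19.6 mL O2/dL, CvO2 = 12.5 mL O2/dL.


CO = HR*SV = 68*74/1000 = 5.032 L/min
a-v O2 diff = 19.6 - 12.5 = 7.1 mL/dL
VO2 = CO * (CaO2-CvO2) * 10 dL/L
VO2 = 5.032 * 7.1 * 10
VO2 = 357.3 mL/min


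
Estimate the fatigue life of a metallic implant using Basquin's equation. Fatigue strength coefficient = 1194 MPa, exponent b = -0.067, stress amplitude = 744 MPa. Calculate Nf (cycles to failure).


sigma_a = sigma_f' * (2Nf)^b
2Nf = (sigma_a/sigma_f')^(1/b)
2Nf = (744/1194)^(1/-0.067)
2Nf = 1164.5018
Nf = 582.3


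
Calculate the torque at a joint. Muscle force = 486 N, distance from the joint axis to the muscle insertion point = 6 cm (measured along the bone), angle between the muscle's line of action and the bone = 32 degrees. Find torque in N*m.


Torque = F * d * sin(theta)   (moment arm = d*sin(theta))
d = 6 cm = 0.06 m
Torque = 486 * 0.06 * sin(32)
Torque = 15.45 N*m


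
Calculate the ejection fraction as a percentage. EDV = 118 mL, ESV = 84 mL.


SV = EDV - ESV = 118 - 84 = 34 mL
EF = SV/EDV * 100 = 34/118 * 100
EF = 28.81%


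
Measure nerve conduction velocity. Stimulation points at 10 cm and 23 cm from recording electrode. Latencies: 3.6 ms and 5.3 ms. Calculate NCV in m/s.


Distance = (23 - 10) / 100 = 0.13 m
dt = (5.3 - 3.6) / 1000 = 0.0017 s
NCV = dist / dt = 76.47 m/s


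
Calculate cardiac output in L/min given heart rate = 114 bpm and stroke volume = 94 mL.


CO = HR * SV
CO = 114 * 94 / 1000
CO = 10.72 L/min


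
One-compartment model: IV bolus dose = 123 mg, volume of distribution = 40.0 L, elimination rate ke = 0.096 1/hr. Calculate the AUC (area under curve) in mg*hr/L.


C0 = Dose/Vd = 123/40.0 = 3.075 mg/L
AUC = C0/ke = 3.075/0.096
AUC = 32.03 mg*hr/L


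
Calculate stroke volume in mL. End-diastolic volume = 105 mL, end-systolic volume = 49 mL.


SV = EDV - ESV
SV = 105 - 49
SV = 56 mL


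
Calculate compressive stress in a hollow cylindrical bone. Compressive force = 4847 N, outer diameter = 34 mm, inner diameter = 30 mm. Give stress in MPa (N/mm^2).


A = pi*(r_o^2 - r_i^2)
r_o = 17 mm, r_i = 15 mm
A = 201.062 mm^2
sigma = F/A = 4847 / 201.062
sigma = 24.11 MPa


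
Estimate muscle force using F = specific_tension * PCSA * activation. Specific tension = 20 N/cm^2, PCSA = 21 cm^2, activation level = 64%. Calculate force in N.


F = sigma * PCSA * activation
F = 20 * 21 * 0.64
F = 268.8 N


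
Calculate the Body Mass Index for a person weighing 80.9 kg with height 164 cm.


BMI = weight / height^2
height = 164 cm = 1.64 m
BMI = 80.9 / 1.64^2
BMI = 30.08 kg/m^2


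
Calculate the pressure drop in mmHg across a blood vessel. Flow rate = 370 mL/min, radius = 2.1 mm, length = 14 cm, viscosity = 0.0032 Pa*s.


dP = 8*mu*L*Q / (pi*r^4)
Q = 370 mL/min = 6.16667e-06 m^3/s
dP = 361.736 Pa = 361.736 / 133.322 mmHg = 2.713 mmHg


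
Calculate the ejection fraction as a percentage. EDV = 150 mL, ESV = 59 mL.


SV = EDV - ESV = 150 - 59 = 91 mL
EF = SV/EDV * 100 = 91/150 * 100
EF = 60.67%


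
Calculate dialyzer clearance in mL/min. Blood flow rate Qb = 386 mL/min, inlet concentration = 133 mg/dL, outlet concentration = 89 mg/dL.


K = Qb * (Cb_in - Cb_out) / Cb_in
K = 386 * (133 - 89) / 133
K = 127.7 mL/min


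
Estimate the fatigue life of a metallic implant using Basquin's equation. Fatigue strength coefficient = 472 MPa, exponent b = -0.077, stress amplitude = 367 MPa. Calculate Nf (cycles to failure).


sigma_a = sigma_f' * (2Nf)^b
2Nf = (sigma_a/sigma_f')^(1/b)
2Nf = (367/472)^(1/-0.077)
2Nf = 26.252338
Nf = 13.13


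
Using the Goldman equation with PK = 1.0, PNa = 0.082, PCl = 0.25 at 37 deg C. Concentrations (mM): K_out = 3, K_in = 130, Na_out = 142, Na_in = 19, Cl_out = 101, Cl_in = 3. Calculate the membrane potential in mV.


Vm = (RT/F)*ln((PK*Ko + PNa*Nao + PCl*Cli)/(PK*Ki + PNa*Nai + PCl*Clo))
Numer = 15.394, Denom = 156.808
Vm = -62.03 mV


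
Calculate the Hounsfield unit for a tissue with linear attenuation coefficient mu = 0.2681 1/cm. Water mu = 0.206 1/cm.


HU = ((mu_tissue - mu_water) / mu_water) * 1000
HU = ((0.2681 - 0.206) / 0.206) * 1000
HU = 301.5


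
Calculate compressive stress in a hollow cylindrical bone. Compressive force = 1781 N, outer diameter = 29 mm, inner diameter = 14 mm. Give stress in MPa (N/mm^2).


A = pi*(r_o^2 - r_i^2)
r_o = 14.5 mm, r_i = 7 mm
A = 506.582 mm^2
sigma = F/A = 1781 / 506.582
sigma = 3.516 MPa


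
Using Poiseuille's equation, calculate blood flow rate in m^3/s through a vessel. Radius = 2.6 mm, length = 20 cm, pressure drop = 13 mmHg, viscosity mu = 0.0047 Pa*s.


Q = pi*r^4*dP / (8*mu*L)
r = 0.0026 m, L = 0.2 m
dP = 13 mmHg = 1733.186 Pa
Q = 3.3088e-05 m^3/s


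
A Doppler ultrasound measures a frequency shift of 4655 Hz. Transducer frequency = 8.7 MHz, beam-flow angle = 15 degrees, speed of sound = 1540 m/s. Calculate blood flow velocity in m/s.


v = fd * c / (2 * f0 * cos(theta))
v = 4655 * 1540 / (2 * 8.7000e+06 * cos(15))
v = 0.4265 m/s


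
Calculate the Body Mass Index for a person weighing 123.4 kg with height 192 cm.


BMI = weight / height^2
height = 192 cm = 1.92 m
BMI = 123.4 / 1.92^2
BMI = 33.47 kg/m^2


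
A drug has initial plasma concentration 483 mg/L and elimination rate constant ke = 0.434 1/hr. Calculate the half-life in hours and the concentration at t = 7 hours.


t_half = ln(2) / ke = 0.693147 / 0.434 = 1.597 hr
C(t) = C0 * exp(-ke*t) = 483 * exp(-0.434*7)
C(7) = 23.15 mg/L


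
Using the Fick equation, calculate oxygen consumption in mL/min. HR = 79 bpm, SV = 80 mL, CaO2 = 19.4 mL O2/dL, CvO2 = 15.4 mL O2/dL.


CO = HR*SV = 79*80/1000 = 6.32 L/min
a-v O2 diff = 19.4 - 15.4 = 4 mL/dL
VO2 = CO * (CaO2-CvO2) * 10 dL/L
VO2 = 6.32 * 4 * 10
VO2 = 252.8 mL/min


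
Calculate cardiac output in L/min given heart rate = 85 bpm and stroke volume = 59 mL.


CO = HR * SV
CO = 85 * 59 / 1000
CO = 5.015 L/min


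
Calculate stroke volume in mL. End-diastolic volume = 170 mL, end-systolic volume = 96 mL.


SV = EDV - ESV
SV = 170 - 96
SV = 74 mL


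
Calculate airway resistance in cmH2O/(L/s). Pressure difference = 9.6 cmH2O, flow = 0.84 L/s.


R = dP / flow
R = 9.6 / 0.84
R = 11.43 cmH2O/(L/s)


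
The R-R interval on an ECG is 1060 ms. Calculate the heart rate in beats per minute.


HR = 60 / RR_interval(s)
RR = 1060 ms = 1.06 s
HR = 60 / 1.06 = 56.6 bpm


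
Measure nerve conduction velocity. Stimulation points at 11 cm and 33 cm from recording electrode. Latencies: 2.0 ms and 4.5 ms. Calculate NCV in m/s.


Distance = (33 - 11) / 100 = 0.22 m
dt = (4.5 - 2.0) / 1000 = 0.0025 s
NCV = dist / dt = 88 m/s


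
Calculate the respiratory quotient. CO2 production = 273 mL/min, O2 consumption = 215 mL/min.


RQ = VCO2 / VO2
RQ = 273 / 215
RQ = 1.27


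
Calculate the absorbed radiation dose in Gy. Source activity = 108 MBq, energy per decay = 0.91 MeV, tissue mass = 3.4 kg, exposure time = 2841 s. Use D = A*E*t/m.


A = 108 MBq = 1.0800e+08 Bq
E = 0.91 MeV = 1.45782e-13 J
D = A*E*t/m = 1.0800e+08*1.45782e-13*2841/3.4
D = 0.01316 Gy


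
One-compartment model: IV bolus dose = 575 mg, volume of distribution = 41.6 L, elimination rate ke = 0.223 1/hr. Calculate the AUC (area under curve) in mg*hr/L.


C0 = Dose/Vd = 575/41.6 = 13.8221 mg/L
AUC = C0/ke = 13.8221/0.223
AUC = 61.98 mg*hr/L


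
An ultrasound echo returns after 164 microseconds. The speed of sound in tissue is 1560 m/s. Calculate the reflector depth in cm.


depth = c * t / 2
t = 164 us = 1.6400e-04 s
depth = 1560 * 1.6400e-04 / 2
depth = 0.12792 m = 12.792 cm


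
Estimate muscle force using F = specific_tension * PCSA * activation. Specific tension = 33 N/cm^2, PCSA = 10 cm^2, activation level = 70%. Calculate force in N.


F = sigma * PCSA * activation
F = 33 * 10 * 0.7
F = 231 N


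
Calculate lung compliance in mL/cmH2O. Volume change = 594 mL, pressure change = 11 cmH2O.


C = dV / dP
C = 594 / 11
C = 54 mL/cmH2O


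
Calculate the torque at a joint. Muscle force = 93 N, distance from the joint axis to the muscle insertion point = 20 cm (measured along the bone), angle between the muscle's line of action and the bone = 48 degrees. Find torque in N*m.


Torque = F * d * sin(theta)   (moment arm = d*sin(theta))
d = 20 cm = 0.2 m
Torque = 93 * 0.2 * sin(48)
Torque = 13.82 N*m


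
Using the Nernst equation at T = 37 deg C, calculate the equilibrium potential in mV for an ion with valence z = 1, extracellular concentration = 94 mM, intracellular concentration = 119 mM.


E = (RT/(zF)) * ln(C_out/C_in)
T = 37 + 273.15 = 310.15 K
E = (8.314 * 310.15 / (1 * 96485)) * ln(94/119)
E = -6.303 mV


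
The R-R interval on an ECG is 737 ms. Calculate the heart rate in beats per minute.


HR = 60 / RR_interval(s)
RR = 737 ms = 0.737 s
HR = 60 / 0.737 = 81.41 bpm


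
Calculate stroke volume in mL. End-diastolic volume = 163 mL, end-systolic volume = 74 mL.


SV = EDV - ESV
SV = 163 - 74
SV = 89 mL


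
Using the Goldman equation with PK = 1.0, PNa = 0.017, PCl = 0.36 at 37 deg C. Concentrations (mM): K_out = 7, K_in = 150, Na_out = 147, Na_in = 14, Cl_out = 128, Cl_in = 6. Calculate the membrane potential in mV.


Vm = (RT/F)*ln((PK*Ko + PNa*Nao + PCl*Cli)/(PK*Ki + PNa*Nai + PCl*Clo))
Numer = 11.659, Denom = 196.318
Vm = -75.46 mV


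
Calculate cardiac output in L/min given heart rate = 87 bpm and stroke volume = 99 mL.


CO = HR * SV
CO = 87 * 99 / 1000
CO = 8.613 L/min


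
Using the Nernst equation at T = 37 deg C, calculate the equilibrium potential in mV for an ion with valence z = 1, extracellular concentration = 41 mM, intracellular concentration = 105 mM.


E = (RT/(zF)) * ln(C_out/C_in)
T = 37 + 273.15 = 310.15 K
E = (8.314 * 310.15 / (1 * 96485)) * ln(41/105)
E = -25.13 mV


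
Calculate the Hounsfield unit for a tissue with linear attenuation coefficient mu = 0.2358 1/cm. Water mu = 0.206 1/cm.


HU = ((mu_tissue - mu_water) / mu_water) * 1000
HU = ((0.2358 - 0.206) / 0.206) * 1000
HU = 144.7


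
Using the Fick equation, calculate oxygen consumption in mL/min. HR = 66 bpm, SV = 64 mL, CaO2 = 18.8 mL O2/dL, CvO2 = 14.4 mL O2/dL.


CO = HR*SV = 66*64/1000 = 4.224 L/min
a-v O2 diff = 18.8 - 14.4 = 4.4 mL/dL
VO2 = CO * (CaO2-CvO2) * 10 dL/L
VO2 = 4.224 * 4.4 * 10
VO2 = 185.9 mL/min


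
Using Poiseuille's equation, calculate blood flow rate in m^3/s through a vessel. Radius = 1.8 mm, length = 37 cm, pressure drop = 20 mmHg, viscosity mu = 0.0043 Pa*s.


Q = pi*r^4*dP / (8*mu*L)
r = 0.0018 m, L = 0.37 m
dP = 20 mmHg = 2666.44 Pa
Q = 6.9089e-06 m^3/s


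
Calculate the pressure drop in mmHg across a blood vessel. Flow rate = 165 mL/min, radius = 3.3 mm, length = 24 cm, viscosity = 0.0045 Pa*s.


dP = 8*mu*L*Q / (pi*r^4)
Q = 165 mL/min = 2.75e-06 m^3/s
dP = 63.7736 Pa = 63.7736 / 133.322 mmHg = 0.4783 mmHg


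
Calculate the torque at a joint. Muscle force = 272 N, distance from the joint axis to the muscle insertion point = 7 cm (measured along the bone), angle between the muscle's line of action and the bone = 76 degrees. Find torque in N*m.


Torque = F * d * sin(theta)   (moment arm = d*sin(theta))
d = 7 cm = 0.07 m
Torque = 272 * 0.07 * sin(76)
Torque = 18.47 N*m


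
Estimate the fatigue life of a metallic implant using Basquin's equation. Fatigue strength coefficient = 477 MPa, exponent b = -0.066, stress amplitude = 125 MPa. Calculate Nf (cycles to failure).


sigma_a = sigma_f' * (2Nf)^b
2Nf = (sigma_a/sigma_f')^(1/b)
2Nf = (125/477)^(1/-0.066)
2Nf = 6.4900489e+08
Nf = 3.2450e+08


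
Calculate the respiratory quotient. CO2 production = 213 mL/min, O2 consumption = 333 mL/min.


RQ = VCO2 / VO2
RQ = 213 / 333
RQ = 0.6396


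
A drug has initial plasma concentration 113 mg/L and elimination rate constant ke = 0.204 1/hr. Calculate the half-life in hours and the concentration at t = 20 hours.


t_half = ln(2) / ke = 0.693147 / 0.204 = 3.398 hr
C(t) = C0 * exp(-ke*t) = 113 * exp(-0.204*20)
C(20) = 1.911 mg/L


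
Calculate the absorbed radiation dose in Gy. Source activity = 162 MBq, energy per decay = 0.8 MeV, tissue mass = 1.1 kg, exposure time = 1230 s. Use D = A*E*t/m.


A = 162 MBq = 1.6200e+08 Bq
E = 0.8 MeV = 1.2816e-13 J
D = A*E*t/m = 1.6200e+08*1.2816e-13*1230/1.1
D = 0.02322 Gy


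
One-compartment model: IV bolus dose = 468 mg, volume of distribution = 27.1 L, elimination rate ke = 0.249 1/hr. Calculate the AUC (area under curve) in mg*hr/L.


C0 = Dose/Vd = 468/27.1 = 17.2694 mg/L
AUC = C0/ke = 17.2694/0.249
AUC = 69.36 mg*hr/L


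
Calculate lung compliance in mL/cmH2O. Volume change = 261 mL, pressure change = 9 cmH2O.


C = dV / dP
C = 261 / 9
C = 29 mL/cmH2O


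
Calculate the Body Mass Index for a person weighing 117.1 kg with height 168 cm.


BMI = weight / height^2
height = 168 cm = 1.68 m
BMI = 117.1 / 1.68^2
BMI = 41.49 kg/m^2


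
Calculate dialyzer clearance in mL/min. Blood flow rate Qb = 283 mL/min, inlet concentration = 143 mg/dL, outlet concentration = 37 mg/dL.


K = Qb * (Cb_in - Cb_out) / Cb_in
K = 283 * (143 - 37) / 143
K = 209.8 mL/min


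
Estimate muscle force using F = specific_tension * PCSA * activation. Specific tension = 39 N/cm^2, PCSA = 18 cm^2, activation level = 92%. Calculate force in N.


F = sigma * PCSA * activation
F = 39 * 18 * 0.92
F = 645.8 N


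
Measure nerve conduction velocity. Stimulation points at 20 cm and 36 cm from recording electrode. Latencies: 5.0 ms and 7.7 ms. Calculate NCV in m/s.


Distance = (36 - 20) / 100 = 0.16 m
dt = (7.7 - 5.0) / 1000 = 0.0027 s
NCV = dist / dt = 59.26 m/s


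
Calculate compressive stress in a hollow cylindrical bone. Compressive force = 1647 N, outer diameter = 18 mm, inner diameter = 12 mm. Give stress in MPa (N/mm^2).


A = pi*(r_o^2 - r_i^2)
r_o = 9 mm, r_i = 6 mm
A = 141.372 mm^2
sigma = F/A = 1647 / 141.372
sigma = 11.65 MPa


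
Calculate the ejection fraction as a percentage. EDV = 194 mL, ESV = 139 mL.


SV = EDV - ESV = 194 - 139 = 55 mL
EF = SV/EDV * 100 = 55/194 * 100
EF = 28.35%


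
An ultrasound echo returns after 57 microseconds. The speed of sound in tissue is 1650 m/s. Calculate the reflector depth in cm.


depth = c * t / 2
t = 57 us = 5.7000e-05 s
depth = 1650 * 5.7000e-05 / 2
depth = 0.047025 m = 4.7025 cm


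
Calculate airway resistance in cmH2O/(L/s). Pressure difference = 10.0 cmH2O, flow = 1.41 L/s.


R = dP / flow
R = 10.0 / 1.41
R = 7.092 cmH2O/(L/s)


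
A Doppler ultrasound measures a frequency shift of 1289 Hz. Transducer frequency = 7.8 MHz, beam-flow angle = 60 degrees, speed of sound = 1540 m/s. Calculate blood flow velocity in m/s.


v = fd * c / (2 * f0 * cos(theta))
v = 1289 * 1540 / (2 * 7.8000e+06 * cos(60))
v = 0.2545 m/s


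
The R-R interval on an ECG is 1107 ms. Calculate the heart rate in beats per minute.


HR = 60 / RR_interval(s)
RR = 1107 ms = 1.107 s
HR = 60 / 1.107 = 54.2 bpm


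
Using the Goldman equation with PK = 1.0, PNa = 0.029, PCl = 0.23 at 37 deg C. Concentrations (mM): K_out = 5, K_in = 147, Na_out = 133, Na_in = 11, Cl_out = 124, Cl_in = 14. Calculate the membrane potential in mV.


Vm = (RT/F)*ln((PK*Ko + PNa*Nao + PCl*Cli)/(PK*Ki + PNa*Nai + PCl*Clo))
Numer = 12.077, Denom = 175.839
Vm = -71.58 mV
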